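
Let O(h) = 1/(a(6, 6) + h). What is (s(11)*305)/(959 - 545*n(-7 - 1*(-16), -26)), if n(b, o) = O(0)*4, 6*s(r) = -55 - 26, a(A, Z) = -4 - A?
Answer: -8235/2354 ≈ -3.4983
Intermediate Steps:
O(h) = 1/(-10 + h) (O(h) = 1/((-4 - 1*6) + h) = 1/((-4 - 6) + h) = 1/(-10 + h))
s(r) = -27/2 (s(r) = (-55 - 26)/6 = (⅙)*(-81) = -27/2)
n(b, o) = -⅖ (n(b, o) = 4/(-10 + 0) = 4/(-10) = -⅒*4 = -⅖)
(s(11)*305)/(959 - 545*n(-7 - 1*(-16), -26)) = (-27/2*305)/(959 - 545*(-⅖)) = -8235/(2*(959 + 218)) = -8235/2/1177 = -8235/2*1/1177 = -8235/2354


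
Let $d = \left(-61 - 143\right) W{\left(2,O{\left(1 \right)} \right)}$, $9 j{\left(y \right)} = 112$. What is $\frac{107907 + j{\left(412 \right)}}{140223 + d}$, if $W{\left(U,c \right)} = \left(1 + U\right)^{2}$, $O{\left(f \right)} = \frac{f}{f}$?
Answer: $\frac{971275}{1245483} \approx 0.77984$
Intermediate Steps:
$O{\left(f \right)} = 1$
$j{\left(y \right)} = \frac{112}{9}$ ($j{\left(y \right)} = \frac{1}{9} \cdot 112 = \frac{112}{9}$)
$d = -1836$ ($d = \left(-61 - 143\right) \left(1 + 2\right)^{2} = - 204 \cdot 3^{2} = \left(-204\right) 9 = -1836$)
$\frac{107907 + j{\left(412 \right)}}{140223 + d} = \frac{107907 + \frac{112}{9}}{140223 - 1836} = \frac{971275}{9 \cdot 138387} = \frac{971275}{9} \cdot \frac{1}{138387} = \frac{971275}{1245483}$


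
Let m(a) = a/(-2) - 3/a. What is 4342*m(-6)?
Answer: 15197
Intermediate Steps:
m(a) = -3/a - a/2 (m(a) = a*(-½) - 3/a = -a/2 - 3/a = -3/a - a/2)
4342*m(-6) = 4342*(-3/(-6) - ½*(-6)) = 4342*(-3*(-⅙) + 3) = 4342*(½ + 3) = 4342*(7/2) = 15197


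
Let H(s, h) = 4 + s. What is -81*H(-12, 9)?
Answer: 648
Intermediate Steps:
-81*H(-12, 9) = -81*(4 - 12) = -81*(-8) = 648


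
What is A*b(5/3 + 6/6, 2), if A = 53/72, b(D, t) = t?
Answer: 53/36 ≈ 1.4722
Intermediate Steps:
A = 53/72 (A = 53*(1/72) = 53/72 ≈ 0.73611)
A*b(5/3 + 6/6, 2) = (53/72)*2 = 53/36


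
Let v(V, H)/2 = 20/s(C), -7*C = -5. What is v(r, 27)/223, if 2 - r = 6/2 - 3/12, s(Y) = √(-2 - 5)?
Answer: -40*I*√7/1561 ≈ -0.067796*I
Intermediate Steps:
C = 5/7 (C = -⅐*(-5) = 5/7 ≈ 0.71429)
s(Y) = I*√7 (s(Y) = √(-7) = I*√7)
r = -¾ (r = 2 - (6/2 - 3/12) = 2 - (6*(½) - 3*1/12) = 2 - (3 - ¼) = 2 - 1*11/4 = 2 - 11/4 = -¾ ≈ -0.75000)
v(V, H) = -40*I*√7/7 (v(V, H) = 2*(20/((I*√7))) = 2*(20*(-I*√7/7)) = 2*(-20*I*√7/7) = -40*I*√7/7)
v(r, 27)/223 = -40*I*√7/7/223 = -40*I*√7/7*(1/223) = -40*I*√7/1561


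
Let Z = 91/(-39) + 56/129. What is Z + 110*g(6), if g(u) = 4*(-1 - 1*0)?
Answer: -57005/129 ≈ -441.90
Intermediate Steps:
g(u) = -4 (g(u) = 4*(-1 + 0) = 4*(-1) = -4)
Z = -245/129 (Z = 91*(-1/39) + 56*(1/129) = -7/3 + 56/129 = -245/129 ≈ -1.8992)
Z + 110*g(6) = -245/129 + 110*(-4) = -245/129 - 440 = -57005/129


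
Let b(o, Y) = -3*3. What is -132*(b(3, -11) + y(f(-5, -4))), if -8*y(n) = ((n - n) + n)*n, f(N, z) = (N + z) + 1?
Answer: 2244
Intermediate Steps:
b(o, Y) = -9
f(N, z) = 1 + N + z
y(n) = -n**2/8 (y(n) = -((n - n) + n)*n/8 = -(0 + n)*n/8 = -n*n/8 = -n**2/8)
-132*(b(3, -11) + y(f(-5, -4))) = -132*(-9 - (1 - 5 - 4)**2/8) = -132*(-9 - 1/8*(-8)**2) = -132*(-9 - 1/8*64) = -132*(-9 - 8) = -132*(-17) = 2244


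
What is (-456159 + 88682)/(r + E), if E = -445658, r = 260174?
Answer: 367477/185484 ≈ 1.9812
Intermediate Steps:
(-456159 + 88682)/(r + E) = (-456159 + 88682)/(260174 - 445658) = -367477/(-185484) = -367477*(-1/185484) = 367477/185484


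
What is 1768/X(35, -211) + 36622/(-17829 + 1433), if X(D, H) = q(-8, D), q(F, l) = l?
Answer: 13853179/286930 ≈ 48.281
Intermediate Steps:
X(D, H) = D
1768/X(35, -211) + 36622/(-17829 + 1433) = 1768/35 + 36622/(-17829 + 1433) = 1768*(1/35) + 36622/(-16396) = 1768/35 + 36622*(-1/16396) = 1768/35 - 18311/8198 = 13853179/286930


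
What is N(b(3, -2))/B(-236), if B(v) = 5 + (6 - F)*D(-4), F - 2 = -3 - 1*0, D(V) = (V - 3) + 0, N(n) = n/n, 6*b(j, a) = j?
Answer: -1/44 ≈ -0.022727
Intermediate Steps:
b(j, a) = j/6
N(n) = 1
D(V) = -3 + V (D(V) = (-3 + V) + 0 = -3 + V)
F = -1 (F = 2 + (-3 - 1*0) = 2 + (-3 + 0) = 2 - 3 = -1)
B(v) = -44 (B(v) = 5 + (6 - 1*(-1))*(-3 - 4) = 5 + (6 + 1)*(-7) = 5 + 7*(-7) = 5 - 49 = -44)
N(b(3, -2))/B(-236) = 1/(-44) = 1*(-1/44) = -1/44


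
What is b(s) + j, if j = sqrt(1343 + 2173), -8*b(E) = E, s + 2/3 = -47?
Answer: 143/24 + 2*sqrt(879) ≈ 65.254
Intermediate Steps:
s = -143/3 (s = -2/3 - 47 = -143/3 ≈ -47.667)
b(E) = -E/8
j = 2*sqrt(879) (j = sqrt(3516) = 2*sqrt(879) ≈ 59.296)
b(s) + j = -1/8*(-143/3) + 2*sqrt(879) = 143/24 + 2*sqrt(879)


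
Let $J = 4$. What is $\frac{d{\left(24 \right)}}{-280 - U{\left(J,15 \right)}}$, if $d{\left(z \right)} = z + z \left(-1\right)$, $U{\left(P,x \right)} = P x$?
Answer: $0$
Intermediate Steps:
$d{\left(z \right)} = 0$ ($d{\left(z \right)} = z - z = 0$)
$\frac{d{\left(24 \right)}}{-280 - U{\left(J,15 \right)}} = \frac{0}{-280 - 4 \cdot 15} = \frac{0}{-280 - 60} = \frac{0}{-340} = 0 \left(- \frac{1}{340}\right) = 0$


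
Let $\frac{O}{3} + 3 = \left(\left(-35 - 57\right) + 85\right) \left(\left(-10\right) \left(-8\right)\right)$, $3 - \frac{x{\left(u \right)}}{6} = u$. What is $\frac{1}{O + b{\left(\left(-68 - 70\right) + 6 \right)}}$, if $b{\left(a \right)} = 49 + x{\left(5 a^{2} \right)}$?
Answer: $- \frac{1}{524342} \approx -1.9072 \cdot 10^{-6}$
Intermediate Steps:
$x{\left(u \right)} = 18 - 6 u$
$b{\left(a \right)} = 67 - 30 a^{2}$ ($b{\left(a \right)} = 49 - \left(-18 + 6 \cdot 5 a^{2}\right) = 49 - \left(-18 + 30 a^{2}\right) = 67 - 30 a^{2}$)
$O = -1689$ ($O = -9 + 3 \left(\left(-35 - 57\right) + 85\right) \left(\left(-10\right) \left(-8\right)\right) = -9 + 3 \left(-92 + 85\right) 80 = -9 + 3 \left(\left(-7\right) 80\right) = -9 + 3 \left(-560\right) = -9 - 1680 = -1689$)
$\frac{1}{O + b{\left(\left(-68 - 70\right) + 6 \right)}} = \frac{1}{-1689 + \left(67 - 30 \left(\left(-68 - 70\right) + 6\right)^{2}\right)} = \frac{1}{-1689 + \left(67 - 30 \left(-138 + 6\right)^{2}\right)} = \frac{1}{-1689 + \left(67 - 30 \left(-132\right)^{2}\right)} = \frac{1}{-1689 + \left(67 - 522720\right)} = \frac{1}{-1689 - 522653} = \frac{1}{-524342} = - \frac{1}{524342}$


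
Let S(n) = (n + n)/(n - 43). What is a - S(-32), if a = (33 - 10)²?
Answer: 39611/75 ≈ 528.15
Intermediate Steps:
S(n) = 2*n/(-43 + n) (S(n) = (2*n)/(-43 + n) = 2*n/(-43 + n))
a = 529 (a = 23² = 529)
a - S(-32) = 529 - 2*(-32)/(-43 - 32) = 529 - 2*(-32)/(-75) = 529 - 2*(-32)*(-1)/75 = 529 - 1*64/75 = 529 - 64/75 = 39611/75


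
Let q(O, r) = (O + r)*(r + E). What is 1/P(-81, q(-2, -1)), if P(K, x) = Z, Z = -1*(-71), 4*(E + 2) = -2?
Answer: 1/71 ≈ 0.014085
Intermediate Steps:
E = -5/2 (E = -2 + (¼)*(-2) = -2 - ½ = -5/2 ≈ -2.5000)
q(O, r) = (-5/2 + r)*(O + r) (q(O, r) = (O + r)*(r - 5/2) = (O + r)*(-5/2 + r) = (-5/2 + r)*(O + r))
Z = 71
P(K, x) = 71
1/P(-81, q(-2, -1)) = 1/71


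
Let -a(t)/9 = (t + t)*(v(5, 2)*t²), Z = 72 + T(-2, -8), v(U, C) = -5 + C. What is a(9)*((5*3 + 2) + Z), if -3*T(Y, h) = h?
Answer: 3608550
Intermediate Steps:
T(Y, h) = -h/3
Z = 224/3 (Z = 72 - ⅓*(-8) = 72 + 8/3 = 224/3 ≈ 74.667)
a(t) = 54*t³ (a(t) = -9*(t + t)*(-5 + 2)*t² = -9*2*t*(-3*t²) = -(-54)*t³ = 54*t³)
a(9)*((5*3 + 2) + Z) = (54*9³)*((5*3 + 2) + 224/3) = (54*729)*((15 + 2) + 224/3) = 39366*(17 + 224/3) = 39366*(275/3) = 3608550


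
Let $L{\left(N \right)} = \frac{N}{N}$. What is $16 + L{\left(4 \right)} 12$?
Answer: $28$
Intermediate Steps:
$L{\left(N \right)} = 1$
$16 + L{\left(4 \right)} 12 = 16 + 1 \cdot 12 = 16 + 12 = 28$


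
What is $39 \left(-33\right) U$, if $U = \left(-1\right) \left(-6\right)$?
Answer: $-7722$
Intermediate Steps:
$U = 6$
$39 \left(-33\right) U = 39 \left(-33\right) 6 = \left(-1287\right) 6 = -7722$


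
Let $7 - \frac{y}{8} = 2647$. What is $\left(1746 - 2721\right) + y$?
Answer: $-22095$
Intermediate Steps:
$y = -21120$ ($y = 56 - 21176 = -21120$)
$\left(1746 - 2721\right) + y = \left(1746 - 2721\right) - 21120 = -975 - 21120 = -22095$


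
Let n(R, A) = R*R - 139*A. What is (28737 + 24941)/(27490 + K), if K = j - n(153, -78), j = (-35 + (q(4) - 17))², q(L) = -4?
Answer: -53678/3625 ≈ -14.808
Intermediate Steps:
n(R, A) = R² - 139*A
j = 3136 (j = (-35 + (-4 - 17))² = (-35 - 21)² = (-56)² = 3136)
K = -31115 (K = 3136 - (153² - 139*(-78)) = 3136 - (23409 + 10842) = 3136 - 1*34251 = 3136 - 34251 = -31115)
(28737 + 24941)/(27490 + K) = (28737 + 24941)/(27490 - 31115) = 53678/(-3625) = 53678*(-1/3625) = -53678/3625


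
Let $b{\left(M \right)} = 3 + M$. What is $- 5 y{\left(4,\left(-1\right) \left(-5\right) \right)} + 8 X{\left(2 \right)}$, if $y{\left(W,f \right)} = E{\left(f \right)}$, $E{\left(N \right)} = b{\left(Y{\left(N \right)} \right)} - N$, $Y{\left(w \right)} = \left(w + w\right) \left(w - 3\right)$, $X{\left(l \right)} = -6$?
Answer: $-138$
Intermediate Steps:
$Y{\left(w \right)} = 2 w \left(-3 + w\right)$
$E{\left(N \right)} = 3 - N + 2 N \left(-3 + N\right)$ ($E{\left(N \right)} = \left(3 + 2 N \left(-3 + N\right)\right) - N = 3 - N + 2 N \left(-3 + N\right)$)
$y{\left(W,f \right)} = 3 - f + 2 f \left(-3 + f\right)$
$- 5 y{\left(4,\left(-1\right) \left(-5\right) \right)} + 8 X{\left(2 \right)} = - 5 \left(3 - \left(-1\right) \left(-5\right) + 2 \left(\left(-1\right) \left(-5\right)\right) \left(-3 - -5\right)\right) + 8 \left(-6\right) = - 5 \left(3 - 5 + 2 \cdot 5 \left(-3 + 5\right)\right) - 48 = - 5 \left(3 - 5 + 2 \cdot 5 \cdot 2\right) - 48 = - 5 \left(3 - 5 + 20\right) - 48 = \left(-5\right) 18 - 48 = -90 - 48 = -138$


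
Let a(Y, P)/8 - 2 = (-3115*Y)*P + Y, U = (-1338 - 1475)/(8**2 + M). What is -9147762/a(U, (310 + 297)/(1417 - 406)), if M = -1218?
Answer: 2668159759707/10627314268 ≈ 251.07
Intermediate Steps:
U = 2813/1154 (U = (-1338 - 1475)/(8**2 - 1218) = -2813/(64 - 1218) = -2813/(-1154) = -2813*(-1/1154) = 2813/1154 ≈ 2.4376)
a(Y, P) = 16 + 8*Y - 24920*P*Y (a(Y, P) = 16 + 8*((-3115*Y)*P + Y) = 16 + 8*(-3115*P*Y + Y) = 16 + 8*(Y - 3115*P*Y) = 16 + (8*Y - 24920*P*Y) = 16 + 8*Y - 24920*P*Y)
-9147762/a(U, (310 + 297)/(1417 - 406)) = -9147762/(16 + 8*(2813/1154) - 24920*(310 + 297)/(1417 - 406)*2813/1154) = -9147762/(16 + 11252/577 - 24920*607/1011*2813/1154) = -9147762/(16 + 11252/577 - 21275337860/583347) = -9147762/(-21254628536/583347) = -9147762*(-583347/21254628536) = 2668159759707/10627314268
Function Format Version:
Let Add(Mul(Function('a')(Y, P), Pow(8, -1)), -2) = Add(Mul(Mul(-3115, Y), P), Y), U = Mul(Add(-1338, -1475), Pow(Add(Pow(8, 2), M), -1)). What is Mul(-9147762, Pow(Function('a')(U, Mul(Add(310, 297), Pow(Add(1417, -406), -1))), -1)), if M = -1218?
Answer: Rational(2668159759707, 10627314268) ≈ 251.07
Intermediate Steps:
U = Rational(2813, 1154) (U = Mul(Add(-1338, -1475), Pow(Add(Pow(8, 2), -1218), -1)) = Mul(-2813, Pow(Add(64, -1218), -1)) = Mul(-2813, Pow(-1154, -1)) = Mul(-2813, Rational(-1, 1154)) = Rational(2813, 1154) ≈ 2.4376)
Function('a')(Y, P) = Add(16, Mul(8, Y), Mul(-24920, P, Y)) (Function('a')(Y, P) = Add(16, Mul(8, Add(Mul(Mul(-3115, Y), P), Y))) = Add(16, Mul(8, Add(Mul(-3115, P, Y), Y))) = Add(16, Mul(8, Add(Y, Mul(-3115, P, Y)))) = Add(16, Add(Mul(8, Y), Mul(-24920, P, Y))) = Add(16, Mul(8, Y), Mul(-24920, P, Y)))
Mul(-9147762, Pow(Function('a')(U, Mul(Add(310, 297), Pow(Add(1417, -406), -1))), -1)) = Mul(-9147762, Pow(Add(16, Mul(8, Rational(2813, 1154)), Mul(-24920, Mul(Add(310, 297), Pow(Add(1417, -406), -1)), Rational(2813, 1154))), -1)) = Mul(-9147762, Pow(Add(16, Rational(11252, 577), Mul(-24920, Mul(607, Pow(1011, -1)), Rational(2813, 1154))), -1)) = Mul(-9147762, Pow(Add(16, Rational(11252, 577), Mul(-24920, Mul(607, Rational(1, 1011)), Rational(2813, 1154))), -1)) = Mul(-9147762, Pow(Add(16, Rational(11252, 577), Mul(-24920, Rational(607, 1011), Rational(2813, 1154))), -1)) = Mul(-9147762, Pow(Add(16, Rational(11252, 577), Rational(-21275337860, 583347)), -1)) = Mul(-9147762, Pow(Rational(-21254628536, 583347), -1)) = Mul(-9147762, Rational(-583347, 21254628536)) = Rational(2668159759707, 10627314268)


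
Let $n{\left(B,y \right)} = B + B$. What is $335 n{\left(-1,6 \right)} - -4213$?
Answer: $3543$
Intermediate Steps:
$n{\left(B,y \right)} = 2 B$
$335 n{\left(-1,6 \right)} - -4213 = 335 \cdot 2 \left(-1\right) - -4213 = 335 \left(-2\right) + 4213 = -670 + 4213 = 3543$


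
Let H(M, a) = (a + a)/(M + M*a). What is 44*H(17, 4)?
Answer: 352/85 ≈ 4.1412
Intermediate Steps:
H(M, a) = 2*a/(M + M*a) (H(M, a) = (2*a)/(M + M*a) = 2*a/(M + M*a))
44*H(17, 4) = 44*(2*4/(17*(1 + 4))) = 44*(2*4*(1/17)/5) = 44*(2*4*(1/17)*(⅕)) = 44*(8/85) = 352/85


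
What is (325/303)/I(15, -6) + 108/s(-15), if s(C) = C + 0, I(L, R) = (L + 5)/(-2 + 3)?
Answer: -43307/6060 ≈ -7.1464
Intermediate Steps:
I(L, R) = 5 + L (I(L, R) = (5 + L)/1 = (5 + L)*1 = 5 + L)
s(C) = C
(325/303)/I(15, -6) + 108/s(-15) = (325/303)/(5 + 15) + 108/(-15) = (325*(1/303))/20 + 108*(-1/15) = (325/303)*(1/20) - 36/5 = 65/1212 - 36/5 = -43307/6060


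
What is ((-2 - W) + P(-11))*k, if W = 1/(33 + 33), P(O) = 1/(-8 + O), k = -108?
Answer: 46674/209 ≈ 223.32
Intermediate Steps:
W = 1/66 ≈ 0.015152
((-2 - W) + P(-11))*k = ((-2 - 1*1/66) + 1/(-8 - 11))*(-108) = ((-2 - 1/66) + 1/(-19))*(-108) = (-133/66 - 1/19)*(-108) = -2593/1254*(-108) = 46674/209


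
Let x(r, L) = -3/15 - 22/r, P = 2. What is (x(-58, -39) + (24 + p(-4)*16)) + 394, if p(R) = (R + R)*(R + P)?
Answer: 97756/145 ≈ 674.18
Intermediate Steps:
x(r, L) = -⅕ - 22/r (x(r, L) = -3*1/15 - 22/r = -⅕ - 22/r)
p(R) = 2*R*(2 + R) (p(R) = (R + R)*(R + 2) = (2*R)*(2 + R) = 2*R*(2 + R))
(x(-58, -39) + (24 + p(-4)*16)) + 394 = ((⅕)*(-110 - 1*(-58))/(-58) + (24 + (2*(-4)*(2 - 4))*16)) + 394 = ((⅕)*(-1/58)*(-110 + 58) + (24 + (2*(-4)*(-2))*16)) + 394 = ((⅕)*(-1/58)*(-52) + (24 + 16*16)) + 394 = (26/145 + (24 + 256)) + 394 = (26/145 + 280) + 394 = 40626/145 + 394 = 97756/145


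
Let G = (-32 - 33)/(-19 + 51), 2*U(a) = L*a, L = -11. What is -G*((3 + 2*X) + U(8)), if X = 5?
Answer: -2015/32 ≈ -62.969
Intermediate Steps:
U(a) = -11*a/2 (U(a) = (-11*a)/2 = -11*a/2)
G = -65/32 ≈ -2.0313
-G*((3 + 2*X) + U(8)) = -(-65)*((3 + 2*5) - 11/2*8)/32 = -(-65)*((3 + 10) - 44)/32 = -(-65)*(13 - 44)/32 = -(-65)*(-31)/32 = -1*2015/32 = -2015/32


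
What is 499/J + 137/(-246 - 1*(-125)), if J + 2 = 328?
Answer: 15717/39446 ≈ 0.39844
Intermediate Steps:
J = 326 (J = -2 + 328 = 326)
499/J + 137/(-246 - 1*(-125)) = 499/326 + 137/(-246 - 1*(-125)) = 499*(1/326) + 137/(-246 + 125) = 499/326 + 137/(-121) = 499/326 + 137*(-1/121) = 499/326 - 137/121 = 15717/39446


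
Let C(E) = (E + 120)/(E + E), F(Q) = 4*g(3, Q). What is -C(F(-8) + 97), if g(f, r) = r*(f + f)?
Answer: 5/38 ≈ 0.13158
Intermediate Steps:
g(f, r) = 2*f*r (g(f, r) = r*(2*f) = 2*f*r)
F(Q) = 24*Q (F(Q) = 4*(2*3*Q) = 4*(6*Q) = 24*Q)
C(E) = (120 + E)/(2*E) (C(E) = (120 + E)/((2*E)) = (120 + E)*(1/(2*E)) = (120 + E)/(2*E))
-C(F(-8) + 97) = -(120 + (24*(-8) + 97))/(2*(24*(-8) + 97)) = -(120 + (-192 + 97))/(2*(-192 + 97)) = -(120 - 95)/(2*(-95)) = -(-1)*25/(2*95) = -1*(-5/38) = 5/38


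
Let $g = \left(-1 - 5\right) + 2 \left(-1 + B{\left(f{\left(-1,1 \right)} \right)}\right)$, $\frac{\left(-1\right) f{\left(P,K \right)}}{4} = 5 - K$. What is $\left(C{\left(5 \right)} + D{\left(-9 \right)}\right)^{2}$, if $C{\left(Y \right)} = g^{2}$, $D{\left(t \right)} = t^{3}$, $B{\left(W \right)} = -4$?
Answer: $223729$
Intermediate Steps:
$f{\left(P,K \right)} = -20 + 4 K$ ($f{\left(P,K \right)} = - 4 \left(5 - K\right) = -20 + 4 K$)
$g = -16$ ($g = \left(-1 - 5\right) + 2 \left(-1 - 4\right) = -6 + 2 \left(-5\right) = -6 - 10 = -16$)
$C{\left(Y \right)} = 256$ ($C{\left(Y \right)} = \left(-16\right)^{2} = 256$)
$\left(C{\left(5 \right)} + D{\left(-9 \right)}\right)^{2} = \left(256 + \left(-9\right)^{3}\right)^{2} = \left(256 - 729\right)^{2} = \left(-473\right)^{2} = 223729$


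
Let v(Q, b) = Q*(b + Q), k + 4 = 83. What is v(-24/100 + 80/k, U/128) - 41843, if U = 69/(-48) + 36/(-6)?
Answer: -167128779079851/3994240000 ≈ -41842.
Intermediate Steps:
k = 79 (k = -4 + 83 = 79)
U = -119/16 (U = 69*(-1/48) + 36*(-⅙) = -23/16 - 6 = -119/16 ≈ -7.4375)
v(Q, b) = Q*(Q + b)
v(-24/100 + 80/k, U/128) - 41843 = (-24/100 + 80/79)*((-24/100 + 80/79) - 119/16/128) - 41843 = (-24*1/100 + 80*(1/79))*((-24*1/100 + 80*(1/79)) - 119/16*1/128) - 41843 = (-6/25 + 80/79)*((-6/25 + 80/79) - 119/2048) - 41843 = 1526*(1526/1975 - 119/2048)/1975 - 41843 = (1526/1975)*(2890223/4044800) - 41843 = 2205240149/3994240000 - 41843 = -167128779079851/3994240000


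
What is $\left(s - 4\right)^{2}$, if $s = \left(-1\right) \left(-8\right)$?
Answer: $16$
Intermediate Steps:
$s = 8$
$\left(s - 4\right)^{2} = \left(8 - 4\right)^{2} = 4^{2} = 16$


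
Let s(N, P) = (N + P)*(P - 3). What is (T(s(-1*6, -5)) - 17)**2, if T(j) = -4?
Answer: 441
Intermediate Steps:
s(N, P) = (-3 + P)*(N + P) (s(N, P) = (N + P)*(-3 + P) = (-3 + P)*(N + P))
(T(s(-1*6, -5)) - 17)**2 = (-4 - 17)**2 = (-21)**2 = 441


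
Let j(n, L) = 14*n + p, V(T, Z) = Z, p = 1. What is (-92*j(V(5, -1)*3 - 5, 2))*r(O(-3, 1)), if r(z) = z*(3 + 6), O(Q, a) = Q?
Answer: -275724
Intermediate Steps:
r(z) = 9*z (r(z) = z*9 = 9*z)
j(n, L) = 1 + 14*n (j(n, L) = 14*n + 1 = 1 + 14*n)
(-92*j(V(5, -1)*3 - 5, 2))*r(O(-3, 1)) = (-92*(1 + 14*(-1*3 - 5)))*(9*(-3)) = -92*(1 + 14*(-3 - 5))*(-27) = -92*(1 + 14*(-8))*(-27) = -92*(1 - 112)*(-27) = -92*(-111)*(-27) = 10212*(-27) = -275724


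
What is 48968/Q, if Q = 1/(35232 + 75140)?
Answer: 5404696096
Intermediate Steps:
Q = 1/110372 ≈ 9.0603e-6
48968/Q = 48968/(1/110372) = 48968*110372 = 5404696096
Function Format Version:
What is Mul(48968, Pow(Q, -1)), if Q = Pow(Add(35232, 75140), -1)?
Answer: 5404696096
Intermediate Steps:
Q = Rational(1, 110372) (Q = Pow(110372, -1) = Rational(1, 110372) ≈ 9.0603e-6)
Mul(48968, Pow(Q, -1)) = Mul(48968, Pow(Rational(1, 110372), -1)) = Mul(48968, 110372) = 5404696096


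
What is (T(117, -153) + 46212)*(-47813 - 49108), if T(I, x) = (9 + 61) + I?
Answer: -4497037479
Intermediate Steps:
T(I, x) = 70 + I
(T(117, -153) + 46212)*(-47813 - 49108) = ((70 + 117) + 46212)*(-47813 - 49108) = (187 + 46212)*(-96921) = 46399*(-96921) = -4497037479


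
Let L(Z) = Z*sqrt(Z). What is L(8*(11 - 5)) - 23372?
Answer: -23372 + 192*sqrt(3) ≈ -23039.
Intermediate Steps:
L(Z) = Z**(3/2)
L(8*(11 - 5)) - 23372 = (8*(11 - 5))**(3/2) - 23372 = (8*6)**(3/2) - 23372 = 48**(3/2) - 23372 = 192*sqrt(3) - 23372 = -23372 + 192*sqrt(3)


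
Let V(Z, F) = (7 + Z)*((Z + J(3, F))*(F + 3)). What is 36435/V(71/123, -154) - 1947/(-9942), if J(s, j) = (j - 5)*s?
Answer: 717899501591/2733021069280 ≈ 0.26268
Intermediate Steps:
J(s, j) = s*(-5 + j) (J(s, j) = (-5 + j)*s = s*(-5 + j))
V(Z, F) = (3 + F)*(7 + Z)*(-15 + Z + 3*F) (V(Z, F) = (7 + Z)*((Z + 3*(-5 + F))*(F + 3)) = (7 + Z)*((Z + (-15 + 3*F))*(3 + F)) = (7 + Z)*((-15 + Z + 3*F)*(3 + F)) = (7 + Z)*((3 + F)*(-15 + Z + 3*F)) = (3 + F)*(7 + Z)*(-15 + Z + 3*F))
36435/V(71/123, -154) - 1947/(-9942) = 36435/(-315 - 42*(-154) - 1704/123 + 3*(71/123)² + 21*(-154)² - 10934/123 - 154*(71/123)² + 3*(71/123)*(-154)²) - 1947/(-9942) = 36435/(-315 + 6468 - 1704/123 + 3*(71*(1/123))² + 21*23716 - 10934/123 - 154*(71*(1/123))² + 3*(71*(1/123))*23716) - 1947*(-1/9942) = 36435/(-315 + 6468 - 24*71/123 + 3*(71/123)² + 498036 - 154*71/123 - 154*(71/123)² + 3*(71/123)*23716) + 649/3314 = 36435/(-315 + 6468 - 568/41 + 3*(5041/15129) + 498036 - 10934/123 - 154*5041/15129 + 1683836/41) + 649/3314 = 36435/(-315 + 6468 - 568/41 + 5041/5043 + 498036 - 10934/123 - 776314/15129 + 1683836/41) + 649/3314 = 36435/(8246895200/15129) + 649/3314 = 36435*(15129/8246895200) + 649/3314 = 110245023/1649379040 + 649/3314 = 717899501591/2733021069280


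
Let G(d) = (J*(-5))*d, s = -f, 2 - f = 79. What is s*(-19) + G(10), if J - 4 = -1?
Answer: -1613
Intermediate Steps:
J = 3 (J = 4 - 1 = 3)
f = -77 (f = 2 - 1*79 = 2 - 79 = -77)
s = 77 (s = -1*(-77) = 77)
G(d) = -15*d (G(d) = (3*(-5))*d = -15*d)
s*(-19) + G(10) = 77*(-19) - 15*10 = -1463 - 150 = -1613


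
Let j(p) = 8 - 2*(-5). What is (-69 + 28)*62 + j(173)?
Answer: -2524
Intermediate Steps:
j(p) = 18 (j(p) = 8 + 10 = 18)
(-69 + 28)*62 + j(173) = (-69 + 28)*62 + 18 = -41*62 + 18 = -2542 + 18 = -2524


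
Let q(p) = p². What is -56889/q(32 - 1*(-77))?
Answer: -56889/11881 ≈ -4.7882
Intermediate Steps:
-56889/q(32 - 1*(-77)) = -56889/(32 - 1*(-77))² = -56889/(32 + 77)² = -56889/(109²) = -56889/11881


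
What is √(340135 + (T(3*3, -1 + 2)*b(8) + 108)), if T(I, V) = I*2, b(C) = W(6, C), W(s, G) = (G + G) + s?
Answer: √340639 ≈ 583.64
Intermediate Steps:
W(s, G) = s + 2*G (W(s, G) = 2*G + s = s + 2*G)
b(C) = 6 + 2*C
T(I, V) = 2*I
√(340135 + (T(3*3, -1 + 2)*b(8) + 108)) = √(340135 + ((2*(3*3))*(6 + 2*8) + 108)) = √(340135 + ((2*9)*(6 + 16) + 108)) = √(340135 + (18*22 + 108)) = √(340135 + (396 + 108)) = √(340135 + 504) = √340639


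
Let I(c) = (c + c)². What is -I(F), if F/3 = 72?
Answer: -186624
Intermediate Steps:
F = 216 (F = 3*72 = 216)
I(c) = 4*c² (I(c) = (2*c)² = 4*c²)
-I(F) = -4*216² = -4*46656 = -1*186624 = -186624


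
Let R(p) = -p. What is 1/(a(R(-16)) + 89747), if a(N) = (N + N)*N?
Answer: 1/90259 ≈ 1.1079e-5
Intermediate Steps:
a(N) = 2*N² (a(N) = (2*N)*N = 2*N²)
1/(a(R(-16)) + 89747) = 1/(2*(-1*(-16))² + 89747) = 1/(2*16² + 89747) = 1/(2*256 + 89747) = 1/(512 + 89747) = 1/90259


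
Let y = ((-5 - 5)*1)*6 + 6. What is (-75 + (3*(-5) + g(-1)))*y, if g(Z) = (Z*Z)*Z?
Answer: 4914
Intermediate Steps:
g(Z) = Z³ (g(Z) = Z²*Z = Z³)
y = -54 (y = -10*1*6 + 6 = -10*6 + 6 = -60 + 6 = -54)
(-75 + (3*(-5) + g(-1)))*y = (-75 + (3*(-5) + (-1)³))*(-54) = (-75 + (-15 - 1))*(-54) = (-75 - 16)*(-54) = -91*(-54) = 4914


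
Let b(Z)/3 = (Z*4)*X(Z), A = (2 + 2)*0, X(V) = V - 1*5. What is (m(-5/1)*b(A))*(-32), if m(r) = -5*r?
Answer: 0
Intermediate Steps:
X(V) = -5 + V (X(V) = V - 5 = -5 + V)
A = 0 (A = 4*0 = 0)
b(Z) = 12*Z*(-5 + Z) (b(Z) = 3*((Z*4)*(-5 + Z)) = 3*((4*Z)*(-5 + Z)) = 3*(4*Z*(-5 + Z)) = 12*Z*(-5 + Z))
(m(-5/1)*b(A))*(-32) = ((-(-25)/1)*(12*0*(-5 + 0)))*(-32) = ((-(-25))*(12*0*(-5)))*(-32) = (-5*(-5)*0)*(-32) = (25*0)*(-32) = 0*(-32) = 0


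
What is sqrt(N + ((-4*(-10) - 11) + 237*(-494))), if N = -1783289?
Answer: I*sqrt(1900338) ≈ 1378.5*I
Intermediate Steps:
sqrt(N + ((-4*(-10) - 11) + 237*(-494))) = sqrt(-1783289 + ((-4*(-10) - 11) + 237*(-494))) = sqrt(-1783289 + ((40 - 11) - 117078)) = sqrt(-1783289 + (29 - 117078)) = sqrt(-1783289 - 117049) = sqrt(-1900338) = I*sqrt(1900338)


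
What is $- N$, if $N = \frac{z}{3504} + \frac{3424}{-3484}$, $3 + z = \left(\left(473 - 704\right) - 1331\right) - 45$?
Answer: $\frac{2200867}{1525992} \approx 1.4423$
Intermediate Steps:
$z = -1610$ ($z = -3 + \left(\left(\left(473 - 704\right) - 1331\right) - 45\right) = -3 - 1607 = -1610$)
$N = - \frac{2200867}{1525992}$ ($N = - \frac{1610}{3504} + \frac{3424}{-3484} = \left(-1610\right) \frac{1}{3504} + 3424 \left(- \frac{1}{3484}\right) = - \frac{805}{1752} - \frac{856}{871} = - \frac{2200867}{1525992} \approx -1.4423$)
$- N = \left(-1\right) \left(- \frac{2200867}{1525992}\right) = \frac{2200867}{1525992}$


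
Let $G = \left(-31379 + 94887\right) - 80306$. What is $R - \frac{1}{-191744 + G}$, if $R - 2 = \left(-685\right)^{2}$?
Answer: $\frac{97853537035}{208542} \approx 4.6923 \cdot 10^{5}$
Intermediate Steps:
$G = -16798$ ($G = 63508 - 80306 = -16798$)
$R = 469227$ ($R = 2 + \left(-685\right)^{2} = 2 + 469225 = 469227$)
$R - \frac{1}{-191744 + G} = 469227 - \frac{1}{-191744 - 16798} = 469227 - \frac{1}{-208542} = 469227 - - \frac{1}{208542} = 469227 + \frac{1}{208542} = \frac{97853537035}{208542}$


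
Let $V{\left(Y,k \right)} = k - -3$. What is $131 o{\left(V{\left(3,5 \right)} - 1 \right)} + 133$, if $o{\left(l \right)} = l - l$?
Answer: $133$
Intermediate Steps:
$V{\left(Y,k \right)} = 3 + k$ ($V{\left(Y,k \right)} = k + 3 = 3 + k$)
$o{\left(l \right)} = 0$
$131 o{\left(V{\left(3,5 \right)} - 1 \right)} + 133 = 131 \cdot 0 + 133 = 0 + 133 = 133$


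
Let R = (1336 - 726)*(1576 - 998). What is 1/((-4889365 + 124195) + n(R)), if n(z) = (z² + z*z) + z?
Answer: 1/248620900210 ≈ 4.0222e-12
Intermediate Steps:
R = 352580 (R = 610*578 = 352580)
n(z) = z + 2*z² (n(z) = (z² + z²) + z = 2*z² + z = z + 2*z²)
1/((-4889365 + 124195) + n(R)) = 1/((-4889365 + 124195) + 352580*(1 + 2*352580)) = 1/(-4765170 + 352580*(1 + 705160)) = 1/(-4765170 + 352580*705161) = 1/(-4765170 + 248625665380) = 1/248620900210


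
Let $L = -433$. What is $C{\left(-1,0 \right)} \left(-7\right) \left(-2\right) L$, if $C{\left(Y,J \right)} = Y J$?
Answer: $0$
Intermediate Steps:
$C{\left(Y,J \right)} = J Y$
$C{\left(-1,0 \right)} \left(-7\right) \left(-2\right) L = 0 \left(-1\right) \left(-7\right) \left(-2\right) \left(-433\right) = 0 \left(-7\right) \left(-2\right) \left(-433\right) = 0 \left(-2\right) \left(-433\right) = 0 \left(-433\right) = 0$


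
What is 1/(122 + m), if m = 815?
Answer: 1/937 ≈ 0.0010672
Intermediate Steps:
1/(122 + m) = 1/(122 + 815) = 1/937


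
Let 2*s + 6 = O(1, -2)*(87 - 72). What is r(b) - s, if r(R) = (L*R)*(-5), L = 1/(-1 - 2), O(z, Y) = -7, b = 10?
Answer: 433/6 ≈ 72.167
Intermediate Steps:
L = -⅓ (L = 1/(-3) = -⅓ ≈ -0.33333)
r(R) = 5*R/3 (r(R) = -R/3*(-5) = 5*R/3)
s = -111/2 (s = -3 + (-7*(87 - 72))/2 = -3 + (-7*15)/2 = -3 + (½)*(-105) = -3 - 105/2 = -111/2 ≈ -55.500)
r(b) - s = (5/3)*10 - 1*(-111/2) = 50/3 + 111/2 = 433/6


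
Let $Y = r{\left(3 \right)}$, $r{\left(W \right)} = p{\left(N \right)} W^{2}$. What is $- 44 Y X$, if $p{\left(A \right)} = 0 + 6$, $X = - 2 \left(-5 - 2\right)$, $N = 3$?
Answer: $-33264$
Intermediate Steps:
$X = 14$ ($X = \left(-2\right) \left(-7\right) = 14$)
$p{\left(A \right)} = 6$
$r{\left(W \right)} = 6 W^{2}$
$Y = 54$ ($Y = 6 \cdot 3^{2} = 6 \cdot 9 = 54$)
$- 44 Y X = \left(-44\right) 54 \cdot 14 = \left(-2376\right) 14 = -33264$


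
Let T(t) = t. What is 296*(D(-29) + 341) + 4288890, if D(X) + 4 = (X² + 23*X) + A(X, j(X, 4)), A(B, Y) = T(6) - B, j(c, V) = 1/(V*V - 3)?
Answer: 4450506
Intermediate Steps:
j(c, V) = 1/(-3 + V²) (j(c, V) = 1/(V² - 3) = 1/(-3 + V²))
A(B, Y) = 6 - B
D(X) = 2 + X² + 22*X (D(X) = -4 + ((X² + 23*X) + (6 - X)) = -4 + (6 + X² + 22*X) = 2 + X² + 22*X)
296*(D(-29) + 341) + 4288890 = 296*((2 + (-29)² + 22*(-29)) + 341) + 4288890 = 296*((2 + 841 - 638) + 341) + 4288890 = 296*(205 + 341) + 4288890 = 296*546 + 4288890 = 161616 + 4288890 = 4450506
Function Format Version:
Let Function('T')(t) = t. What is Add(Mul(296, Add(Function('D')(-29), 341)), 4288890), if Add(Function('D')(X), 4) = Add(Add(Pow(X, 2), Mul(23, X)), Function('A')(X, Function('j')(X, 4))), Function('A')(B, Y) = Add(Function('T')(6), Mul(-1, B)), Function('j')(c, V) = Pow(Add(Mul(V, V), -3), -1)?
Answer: 4450506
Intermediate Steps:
Function('j')(c, V) = Pow(Add(-3, Pow(V, 2)), -1) (Function('j')(c, V) = Pow(Add(Pow(V, 2), -3), -1) = Pow(Add(-3, Pow(V, 2)), -1))
Function('A')(B, Y) = Add(6, Mul(-1, B))
Function('D')(X) = Add(2, Pow(X, 2), Mul(22, X)) (Function('D')(X) = Add(-4, Add(Add(Pow(X, 2), Mul(23, X)), Add(6, Mul(-1, X)))) = Add(-4, Add(6, Pow(X, 2), Mul(22, X))) = Add(2, Pow(X, 2), Mul(22, X)))
Add(Mul(296, Add(Function('D')(-29), 341)), 4288890) = Add(Mul(296, Add(Add(2, Pow(-29, 2), Mul(22, -29)), 341)), 4288890) = Add(Mul(296, Add(Add(2, 841, -638), 341)), 4288890) = Add(Mul(296, Add(205, 341)), 4288890) = Add(Mul(296, 546), 4288890) = Add(161616, 4288890) = 4450506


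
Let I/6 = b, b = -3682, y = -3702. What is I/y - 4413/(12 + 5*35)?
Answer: -2034287/115379 ≈ -17.631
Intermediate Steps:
I = -22092 (I = 6*(-3682) = -22092)
I/y - 4413/(12 + 5*35) = -22092/(-3702) - 4413/(12 + 5*35) = -22092*(-1/3702) - 4413/(12 + 175) = 3682/617 - 4413/187 = -2034287/115379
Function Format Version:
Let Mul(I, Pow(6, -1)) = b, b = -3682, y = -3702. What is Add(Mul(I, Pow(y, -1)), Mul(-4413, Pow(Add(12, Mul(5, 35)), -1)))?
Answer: Rational(-2034287, 115379) ≈ -17.631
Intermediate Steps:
I = -22092 (I = Mul(6, -3682) = -22092)
Add(Mul(I, Pow(y, -1)), Mul(-4413, Pow(Add(12, Mul(5, 35)), -1))) = Add(Mul(-22092, Pow(-3702, -1)), Mul(-4413, Pow(Add(12, Mul(5, 35)), -1))) = Add(Mul(-22092, Rational(-1, 3702)), Mul(-4413, Pow(Add(12, 175), -1))) = Add(Rational(3682, 617), Mul(-4413, Pow(187, -1))) = Add(Rational(3682, 617), Mul(-4413, Rational(1, 187))) = Add(Rational(3682, 617), Rational(-4413, 187)) = Rational(-2034287, 115379)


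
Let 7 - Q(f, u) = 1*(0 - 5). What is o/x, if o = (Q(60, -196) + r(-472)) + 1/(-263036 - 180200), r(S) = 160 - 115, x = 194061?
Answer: 25264451/86014821396 ≈ 0.00029372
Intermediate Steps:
Q(f, u) = 12 (Q(f, u) = 7 - (0 - 5) = 7 - (-5) = 7 - 1*(-5) = 7 + 5 = 12)
r(S) = 45
o = 25264451/443236 (o = (12 + 45) + 1/(-263036 - 180200) = 57 + 1/(-443236) = 57 - 1/443236 = 25264451/443236 ≈ 57.000)
o/x = (25264451/443236)/194061 = (25264451/443236)*(1/194061) = 25264451/86014821396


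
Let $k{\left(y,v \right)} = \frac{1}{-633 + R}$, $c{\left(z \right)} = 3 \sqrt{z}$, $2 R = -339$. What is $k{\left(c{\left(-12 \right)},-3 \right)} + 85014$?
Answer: $\frac{136447468}{1605} \approx 85014.0$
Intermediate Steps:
$R = - \frac{339}{2}$ ($R = \frac{1}{2} \left(-339\right) = - \frac{339}{2} \approx -169.5$)
$k{\left(y,v \right)} = - \frac{2}{1605}$ ($k{\left(y,v \right)} = \frac{1}{-633 - \frac{339}{2}} = \frac{1}{- \frac{1605}{2}} = - \frac{2}{1605}$)
$k{\left(c{\left(-12 \right)},-3 \right)} + 85014 = - \frac{2}{1605} + 85014 = \frac{136447468}{1605}$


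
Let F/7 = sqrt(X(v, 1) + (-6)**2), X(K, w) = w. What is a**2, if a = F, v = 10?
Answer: 1813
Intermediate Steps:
F = 7*sqrt(37) (F = 7*sqrt(1 + (-6)**2) = 7*sqrt(1 + 36) = 7*sqrt(37) ≈ 42.579)
a = 7*sqrt(37) ≈ 42.579
a**2 = (7*sqrt(37))**2 = 1813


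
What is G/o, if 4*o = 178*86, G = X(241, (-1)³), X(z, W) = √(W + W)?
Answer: I*√2/3827 ≈ 0.00036954*I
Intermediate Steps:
X(z, W) = √2*√W (X(z, W) = √(2*W) = √2*√W)
G = I*√2 (G = √2*√((-1)³) = √2*√(-1) = √2*I = I*√2 ≈ 1.4142*I)
o = 3827 (o = (178*86)/4 = (¼)*15308 = 3827)
G/o = (I*√2)/3827 = (I*√2)*(1/3827) = I*√2/3827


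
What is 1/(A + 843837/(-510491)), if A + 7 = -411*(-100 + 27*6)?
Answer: -510491/13012748936 ≈ -3.9230e-5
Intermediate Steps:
A = -25489 (A = -7 - 411*(-100 + 27*6) = -7 - 411*(-100 + 162) = -7 - 411*62 = -7 - 25482 = -25489)
1/(A + 843837/(-510491)) = 1/(-25489 + 843837/(-510491)) = 1/(-25489 + 843837*(-1/510491)) = 1/(-25489 - 843837/510491) = 1/(-13012748936/510491) = -510491/13012748936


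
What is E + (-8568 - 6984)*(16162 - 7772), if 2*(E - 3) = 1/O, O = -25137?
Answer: -6559815719899/50274 ≈ -1.3048e+8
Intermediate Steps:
E = 150821/50274 (E = 3 + (½)/(-25137) = 3 + (½)*(-1/25137) = 3 - 1/50274 = 150821/50274 ≈ 3.0000)
E + (-8568 - 6984)*(16162 - 7772) = 150821/50274 + (-8568 - 6984)*(16162 - 7772) = 150821/50274 - 15552*8390 = 150821/50274 - 130481280 = -6559815719899/50274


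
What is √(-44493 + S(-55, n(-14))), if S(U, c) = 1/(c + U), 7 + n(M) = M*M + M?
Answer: I*√160174770/60 ≈ 210.93*I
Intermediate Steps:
n(M) = -7 + M + M² (n(M) = -7 + (M*M + M) = -7 + (M² + M) = -7 + (M + M²) = -7 + M + M²)
S(U, c) = 1/(U + c)
√(-44493 + S(-55, n(-14))) = √(-44493 + 1/(-55 + (-7 - 14 + (-14)²))) = √(-44493 + 1/(-55 + (-7 - 14 + 196))) = √(-44493 + 1/(-55 + 175)) = √(-44493 + 1/120) = √(-5339159/120) = I*√160174770/60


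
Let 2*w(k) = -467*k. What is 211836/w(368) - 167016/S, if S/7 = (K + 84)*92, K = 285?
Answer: -58597111/18496002 ≈ -3.1681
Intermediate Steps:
w(k) = -467*k/2 (w(k) = (-467*k)/2 = -467*k/2)
S = 237636 (S = 7*((285 + 84)*92) = 7*(369*92) = 7*33948 = 237636)
211836/w(368) - 167016/S = 211836/((-467/2*368)) - 167016/237636 = 211836/(-85928) - 167016*1/237636 = 211836*(-1/85928) - 13918/19803 = -52959/21482 - 13918/19803 = -58597111/18496002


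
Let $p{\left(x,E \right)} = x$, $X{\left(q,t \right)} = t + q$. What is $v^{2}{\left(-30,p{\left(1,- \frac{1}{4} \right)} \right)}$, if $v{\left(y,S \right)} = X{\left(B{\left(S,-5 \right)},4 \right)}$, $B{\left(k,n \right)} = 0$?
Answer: $16$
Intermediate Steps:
$X{\left(q,t \right)} = q + t$
$v{\left(y,S \right)} = 4$ ($v{\left(y,S \right)} = 0 + 4 = 4$)
$v^{2}{\left(-30,p{\left(1,- \frac{1}{4} \right)} \right)} = 4^{2} = 16$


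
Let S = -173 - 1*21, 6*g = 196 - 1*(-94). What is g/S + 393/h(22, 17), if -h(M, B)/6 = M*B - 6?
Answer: -91481/214176 ≈ -0.42713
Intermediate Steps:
h(M, B) = 36 - 6*B*M (h(M, B) = -6*(M*B - 6) = -6*(B*M - 6) = -6*(-6 + B*M) = 36 - 6*B*M)
g = 145/3 (g = (196 - 1*(-94))/6 = (196 + 94)/6 = (⅙)*290 = 145/3 ≈ 48.333)
S = -194 (S = -173 - 21 = -194)
g/S + 393/h(22, 17) = (145/3)/(-194) + 393/(36 - 6*17*22) = (145/3)*(-1/194) + 393/(36 - 2244) = -145/582 + 393/(-2208) = -145/582 + 393*(-1/2208) = -145/582 - 131/736 = -91481/214176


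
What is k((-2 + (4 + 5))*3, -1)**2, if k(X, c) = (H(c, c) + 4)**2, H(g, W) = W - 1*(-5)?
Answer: 4096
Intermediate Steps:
H(g, W) = 5 + W (H(g, W) = W + 5 = 5 + W)
k(X, c) = (9 + c)**2 (k(X, c) = ((5 + c) + 4)**2 = (9 + c)**2)
k((-2 + (4 + 5))*3, -1)**2 = ((9 - 1)**2)**2 = (8**2)**2 = 64**2 = 4096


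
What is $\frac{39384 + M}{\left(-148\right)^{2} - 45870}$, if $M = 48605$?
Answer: $- \frac{87989}{23966} \approx -3.6714$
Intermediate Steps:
$\frac{39384 + M}{\left(-148\right)^{2} - 45870} = \frac{39384 + 48605}{\left(-148\right)^{2} - 45870} = \frac{87989}{21904 - 45870} = \frac{87989}{-23966} = 87989 \left(- \frac{1}{23966}\right) = - \frac{87989}{23966}$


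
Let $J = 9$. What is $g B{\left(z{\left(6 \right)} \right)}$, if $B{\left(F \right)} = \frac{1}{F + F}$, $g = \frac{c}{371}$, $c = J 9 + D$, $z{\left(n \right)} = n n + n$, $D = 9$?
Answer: $\frac{15}{5194} \approx 0.0028879$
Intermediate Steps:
$z{\left(n \right)} = n + n^{2}$ ($z{\left(n \right)} = n^{2} + n = n + n^{2}$)
$c = 90$ ($c = 9 \cdot 9 + 9 = 81 + 9 = 90$)
$g = \frac{90}{371} \approx 0.24259$
$B{\left(F \right)} = \frac{1}{2 F}$
$g B{\left(z{\left(6 \right)} \right)} = \frac{90 \frac{1}{2 \cdot 6 \left(1 + 6\right)}}{371} = \frac{90 \frac{1}{2 \cdot 6 \cdot 7}}{371} = \frac{90 \frac{1}{2 \cdot 42}}{371} = \frac{90 \cdot \frac{1}{2} \cdot \frac{1}{42}}{371} = \frac{90}{371} \cdot \frac{1}{84} = \frac{15}{5194}$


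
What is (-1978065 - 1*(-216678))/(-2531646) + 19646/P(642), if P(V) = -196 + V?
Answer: 8420382653/188185686 ≈ 44.745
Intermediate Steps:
(-1978065 - 1*(-216678))/(-2531646) + 19646/P(642) = (-1978065 - 1*(-216678))/(-2531646) + 19646/(-196 + 642) = (-1978065 + 216678)*(-1/2531646) + 19646/446 = -1761387*(-1/2531646) + 19646*(1/446) = 587129/843882 + 9823/223 = 8420382653/188185686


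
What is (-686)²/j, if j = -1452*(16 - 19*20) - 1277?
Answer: 470596/527251 ≈ 0.89255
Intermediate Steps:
j = 527251 (j = -1452*(16 - 380) - 1277 = -1452*(-364) - 1277 = 528528 - 1277 = 527251)
(-686)²/j = (-686)²/527251 = 470596*(1/527251) = 470596/527251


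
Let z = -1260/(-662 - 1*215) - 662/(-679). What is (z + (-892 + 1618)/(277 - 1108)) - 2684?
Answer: -442468858352/164948791 ≈ -2682.5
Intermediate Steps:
z = 1436114/595483 (z = -1260/(-662 - 215) - 662*(-1/679) = -1260/(-877) + 662/679 = -1260*(-1/877) + 662/679 = 1260/877 + 662/679 = 1436114/595483 ≈ 2.4117)
(z + (-892 + 1618)/(277 - 1108)) - 2684 = (1436114/595483 + (-892 + 1618)/(277 - 1108)) - 2684 = (1436114/595483 + 726/(-831)) - 2684 = (1436114/595483 + 726*(-1/831)) - 2684 = (1436114/595483 - 242/277) - 2684 = 253696692/164948791 - 2684 = -442468858352/164948791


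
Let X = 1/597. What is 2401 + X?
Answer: 1433398/597 ≈ 2401.0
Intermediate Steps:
X = 1/597 ≈ 0.0016750
2401 + X = 2401 + 1/597 = 1433398/597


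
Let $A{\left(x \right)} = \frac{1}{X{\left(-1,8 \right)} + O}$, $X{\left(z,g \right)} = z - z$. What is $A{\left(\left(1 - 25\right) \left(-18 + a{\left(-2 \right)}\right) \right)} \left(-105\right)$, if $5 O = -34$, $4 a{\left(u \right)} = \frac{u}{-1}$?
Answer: $\frac{525}{34} \approx 15.441$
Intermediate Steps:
$X{\left(z,g \right)} = 0$
$a{\left(u \right)} = - \frac{u}{4}$ ($a{\left(u \right)} = \frac{u \frac{1}{-1}}{4} = \frac{u \left(-1\right)}{4} = \frac{\left(-1\right) u}{4} = - \frac{u}{4}$)
$O = - \frac{34}{5}$ ($O = \frac{1}{5} \left(-34\right) = - \frac{34}{5} \approx -6.8$)
$A{\left(x \right)} = - \frac{5}{34}$ ($A{\left(x \right)} = \frac{1}{0 - \frac{34}{5}} = \frac{1}{- \frac{34}{5}} = - \frac{5}{34}$)
$A{\left(\left(1 - 25\right) \left(-18 + a{\left(-2 \right)}\right) \right)} \left(-105\right) = \left(- \frac{5}{34}\right) \left(-105\right) = \frac{525}{34}$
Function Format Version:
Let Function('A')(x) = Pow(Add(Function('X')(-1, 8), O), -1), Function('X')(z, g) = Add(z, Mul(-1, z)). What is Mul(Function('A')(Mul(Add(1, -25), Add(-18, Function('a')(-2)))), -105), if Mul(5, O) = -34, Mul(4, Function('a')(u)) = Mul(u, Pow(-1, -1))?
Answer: Rational(525, 34) ≈ 15.441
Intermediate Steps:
Function('X')(z, g) = 0
Function('a')(u) = Mul(Rational(-1, 4), u) (Function('a')(u) = Mul(Rational(1, 4), Mul(u, Pow(-1, -1))) = Mul(Rational(1, 4), Mul(u, -1)) = Mul(Rational(1, 4), Mul(-1, u)) = Mul(Rational(-1, 4), u))
O = Rational(-34, 5) (O = Mul(Rational(1, 5), -34) = Rational(-34, 5) ≈ -6.8000)
Function('A')(x) = Rational(-5, 34) (Function('A')(x) = Pow(Add(0, Rational(-34, 5)), -1) = Pow(Rational(-34, 5), -1) = Rational(-5, 34))
Mul(Function('A')(Mul(Add(1, -25), Add(-18, Function('a')(-2)))), -105) = Mul(Rational(-5, 34), -105) = Rational(525, 34)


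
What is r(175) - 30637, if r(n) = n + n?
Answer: -30287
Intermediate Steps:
r(n) = 2*n
r(175) - 30637 = 2*175 - 30637 = 350 - 30637 = -30287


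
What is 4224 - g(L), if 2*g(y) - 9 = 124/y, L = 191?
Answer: 1611725/382 ≈ 4219.2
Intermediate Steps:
g(y) = 9/2 + 62/y (g(y) = 9/2 + (124/y)/2 = 9/2 + 62/y)
4224 - g(L) = 4224 - (9/2 + 62/191) = 4224 - 1*1843/382 = 4224 - 1843/382 = 1611725/382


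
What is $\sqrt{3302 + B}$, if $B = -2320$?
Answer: $\sqrt{982} \approx 31.337$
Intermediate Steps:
$\sqrt{3302 + B} = \sqrt{3302 - 2320} = \sqrt{982}$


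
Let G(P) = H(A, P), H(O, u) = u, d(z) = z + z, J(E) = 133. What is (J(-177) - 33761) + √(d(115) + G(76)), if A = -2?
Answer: -33628 + 3*√34 ≈ -33611.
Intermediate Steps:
d(z) = 2*z
G(P) = P
(J(-177) - 33761) + √(d(115) + G(76)) = (133 - 33761) + √(2*115 + 76) = -33628 + √(230 + 76) = -33628 + √306 = -33628 + 3*√34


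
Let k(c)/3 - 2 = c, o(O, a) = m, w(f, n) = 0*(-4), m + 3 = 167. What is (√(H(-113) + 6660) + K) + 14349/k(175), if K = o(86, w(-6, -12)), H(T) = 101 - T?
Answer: 33811/177 + √6874 ≈ 273.93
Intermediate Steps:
m = 164 (m = -3 + 167 = 164)
w(f, n) = 0
o(O, a) = 164
K = 164
k(c) = 6 + 3*c
(√(H(-113) + 6660) + K) + 14349/k(175) = (√((101 - 1*(-113)) + 6660) + 164) + 14349/(6 + 3*175) = (√((101 + 113) + 6660) + 164) + 14349/(6 + 525) = (√(214 + 6660) + 164) + 14349/531 = (√6874 + 164) + 14349*(1/531) = (164 + √6874) + 4783/177 = 33811/177 + √6874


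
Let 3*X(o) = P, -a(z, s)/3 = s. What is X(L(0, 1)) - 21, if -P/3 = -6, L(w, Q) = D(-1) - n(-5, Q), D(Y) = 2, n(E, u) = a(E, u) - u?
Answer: -15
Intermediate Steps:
a(z, s) = -3*s
n(E, u) = -4*u (n(E, u) = -3*u - u = -4*u)
L(w, Q) = 2 + 4*Q (L(w, Q) = 2 - (-4)*Q = 2 + 4*Q)
P = 18 (P = -3*(-6) = 18)
X(o) = 6 (X(o) = (⅓)*18 = 6)
X(L(0, 1)) - 21 = 6 - 21 = -15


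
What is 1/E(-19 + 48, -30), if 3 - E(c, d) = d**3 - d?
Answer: 1/26973 ≈ 3.7074e-5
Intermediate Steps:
E(c, d) = 3 + d - d**3 (E(c, d) = 3 - (d**3 - d) = 3 + (d - d**3) = 3 + d - d**3)
1/E(-19 + 48, -30) = 1/(3 - 30 - 1*(-30)**3) = 1/(3 - 30 - 1*(-27000)) = 1/(3 - 30 + 27000) = 1/26973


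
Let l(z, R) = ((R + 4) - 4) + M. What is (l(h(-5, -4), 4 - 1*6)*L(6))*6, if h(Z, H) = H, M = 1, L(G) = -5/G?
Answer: 5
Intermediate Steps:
l(z, R) = 1 + R (l(z, R) = ((R + 4) - 4) + 1 = ((4 + R) - 4) + 1 = R + 1 = 1 + R)
(l(h(-5, -4), 4 - 1*6)*L(6))*6 = ((1 + (4 - 1*6))*(-5/6))*6 = ((1 + (4 - 6))*(-5*⅙))*6 = ((1 - 2)*(-⅚))*6 = -1*(-⅚)*6 = (⅚)*6 = 5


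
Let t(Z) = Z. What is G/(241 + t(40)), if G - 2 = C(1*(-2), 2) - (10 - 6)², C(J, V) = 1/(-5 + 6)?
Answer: -13/281 ≈ -0.046263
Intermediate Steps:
C(J, V) = 1 (C(J, V) = 1/1 = 1)
G = -13 (G = 2 + (1 - (10 - 6)²) = 2 + (1 - 1*4²) = 2 + (1 - 1*16) = 2 + (1 - 16) = 2 - 15 = -13)
G/(241 + t(40)) = -13/(241 + 40) = -13/281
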